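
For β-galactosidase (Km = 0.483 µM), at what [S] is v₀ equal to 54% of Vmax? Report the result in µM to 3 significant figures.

v/Vmax = [S]/(Km+[S]) = 0.54, so [S] = Km·0.54/(1 − 0.54) = 0.483 × 1.174.
[S] = 0.567 µM.

0.567 µM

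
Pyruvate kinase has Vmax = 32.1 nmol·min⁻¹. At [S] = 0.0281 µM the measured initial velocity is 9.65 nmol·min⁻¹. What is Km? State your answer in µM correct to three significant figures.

0.0654 µM

v/Vmax = 9.65/32.1 = 0.3006 = [S]/(Km+[S]).
So Km + [S] = [S]/0.3006 = 0.09347 µM, giving Km = 0.09347 − 0.0281 = 0.0654 µM.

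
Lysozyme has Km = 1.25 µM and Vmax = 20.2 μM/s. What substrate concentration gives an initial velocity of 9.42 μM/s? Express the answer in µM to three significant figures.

The required fractional saturation is v/Vmax = 9.42/20.2 = 0.4663.
Then [S]/(Km+[S]) = 0.4663 ⇒ [S] = 1.25 × 0.4663/(1 − 0.4663) = 1.09 µM.

1.09 µM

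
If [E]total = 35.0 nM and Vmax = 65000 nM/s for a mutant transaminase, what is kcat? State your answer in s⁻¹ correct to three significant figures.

1860 s⁻¹

kcat = Vmax/[E]total = 65000 nM/s / 35.0 nM = 1860 s⁻¹.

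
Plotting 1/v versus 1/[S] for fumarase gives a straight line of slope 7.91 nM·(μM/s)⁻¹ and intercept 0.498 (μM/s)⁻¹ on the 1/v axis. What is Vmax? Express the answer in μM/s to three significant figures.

The y-intercept of a Lineweaver–Burk plot equals 1/Vmax, so Vmax = 1/0.498 = 2.01 μM/s.

2.01 μM/s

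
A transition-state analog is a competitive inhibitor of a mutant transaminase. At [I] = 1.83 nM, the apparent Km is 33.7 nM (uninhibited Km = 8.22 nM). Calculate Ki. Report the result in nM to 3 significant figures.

0.590 nM

Competitive: Km,app = α·Km with α = 1 + [I]/Ki.
α = Km,app/Km = 33.7/8.22 = 4.100.
Ki = [I]/(α − 1) = 1.83/3.100 = 0.590 nM.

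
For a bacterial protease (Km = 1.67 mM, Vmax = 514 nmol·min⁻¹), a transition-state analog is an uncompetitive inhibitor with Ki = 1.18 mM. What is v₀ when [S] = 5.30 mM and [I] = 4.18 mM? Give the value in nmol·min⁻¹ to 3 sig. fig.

α = 1 + [I]/Ki = 1 + 4.18/1.18 = 4.542.
For an uncompetitive inhibitor, both parameters are divided by α, giving Vmax/α and Km/α: Km,app = 0.368 mM, Vmax,app = 113 nmol·min⁻¹.
v = Vmax,app·[S]/(Km,app + [S]) = 113 × 5.30/(0.368 + 5.30) = 106 nmol·min⁻¹.

106 nmol·min⁻¹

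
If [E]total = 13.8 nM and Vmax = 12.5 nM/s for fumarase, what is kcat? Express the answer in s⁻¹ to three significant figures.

0.906 s⁻¹

kcat = Vmax/[E]total = 12.5 nM/s / 13.8 nM = 0.906 s⁻¹.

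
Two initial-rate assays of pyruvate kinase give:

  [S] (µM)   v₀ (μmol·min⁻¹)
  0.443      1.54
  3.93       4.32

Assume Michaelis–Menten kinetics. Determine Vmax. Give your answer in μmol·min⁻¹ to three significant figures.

In reciprocal form, 1/v = (Km/Vmax)·(1/[S]) + 1/Vmax. The two points give (1/[S], 1/v) = (2.257, 0.6494) and (0.2545, 0.2315).
Slope = (0.6494 − 0.2315)/(2.257 − 0.2545) = 0.2086; intercept = 0.6494 − 0.2086×2.257 = 0.1784.
Vmax = 1/intercept = 5.61 μmol·min⁻¹; Km = slope × Vmax = 0.2086 × 5.61 = 1.17 µM.

5.61 μmol·min⁻¹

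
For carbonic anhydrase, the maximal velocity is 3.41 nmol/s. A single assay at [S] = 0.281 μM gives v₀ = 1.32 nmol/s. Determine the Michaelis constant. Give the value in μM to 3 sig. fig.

v/Vmax = 1.32/3.41 = 0.3871 = [S]/(Km+[S]).
So Km + [S] = [S]/0.3871 = 0.7259 μM, giving Km = 0.7259 − 0.281 = 0.445 μM.

0.445 μM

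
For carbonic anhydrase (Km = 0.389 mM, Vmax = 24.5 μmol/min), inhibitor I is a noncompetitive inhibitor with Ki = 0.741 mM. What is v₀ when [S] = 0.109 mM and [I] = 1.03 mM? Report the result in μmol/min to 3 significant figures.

α = 1 + [I]/Ki = 1 + 1.03/0.741 = 2.390.
For a noncompetitive inhibitor, Vmax is reduced to Vmax/α while Km is unchanged: Km,app = 0.389 mM, Vmax,app = 10.3 μmol/min.
v = Vmax,app·[S]/(Km,app + [S]) = 10.3 × 0.109/(0.389 + 0.109) = 2.24 μmol/min.

2.24 μmol/min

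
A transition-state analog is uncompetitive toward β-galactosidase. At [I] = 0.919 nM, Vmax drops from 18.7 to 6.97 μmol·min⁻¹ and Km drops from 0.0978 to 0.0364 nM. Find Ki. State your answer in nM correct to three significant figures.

0.546 nM

Uncompetitive: Vmax,app = Vmax/α (and Km,app = Km/α) with α = 1 + [I]/Ki.
α = Vmax/Vmax,app = 18.7/6.97 = 2.683.
Ki = [I]/(α − 1) = 0.919/1.683 = 0.546 nM.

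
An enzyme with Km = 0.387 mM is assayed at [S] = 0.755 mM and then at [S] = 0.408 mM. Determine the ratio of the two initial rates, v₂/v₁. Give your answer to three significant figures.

Since Vmax cancels, v₂/v₁ = [S]₂(Km+[S]₁) / [S]₁(Km+[S]₂).
= 0.408×(0.387+0.755) / (0.755×(0.387+0.408)) = 0.4659/0.6002 = 0.776.

0.776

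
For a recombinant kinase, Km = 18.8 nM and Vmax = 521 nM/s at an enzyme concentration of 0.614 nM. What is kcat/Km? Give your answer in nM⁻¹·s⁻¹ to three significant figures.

45.1 nM⁻¹·s⁻¹

kcat = Vmax/[E]total = 521/0.614 = 849 s⁻¹.
kcat/Km = 849/18.8 = 45.1 nM⁻¹·s⁻¹.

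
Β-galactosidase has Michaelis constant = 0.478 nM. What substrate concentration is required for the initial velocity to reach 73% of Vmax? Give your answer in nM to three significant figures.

1.29 nM

v/Vmax = [S]/(Km+[S]) = 0.73, so [S] = Km·0.73/(1 − 0.73) = 0.478 × 2.704.
[S] = 1.29 nM.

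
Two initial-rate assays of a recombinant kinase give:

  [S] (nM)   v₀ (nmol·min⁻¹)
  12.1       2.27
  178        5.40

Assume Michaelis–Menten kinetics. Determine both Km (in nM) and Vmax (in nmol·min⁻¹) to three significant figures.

From v = Vmax[S]/(Km+[S]), each point gives Vmax = v(Km+[S])/[S].
Equating: 2.27(Km+12.1)/12.1 = 5.40(Km+178)/178.
0.1876·Km + 2.27 = 0.03034·Km + 5.40, so (0.1876 − 0.03034)·Km = 5.40 − 2.27.
Km = 3.130/0.1573 = 19.9 nM; then Vmax = 2.27(19.9+12.1)/12.1 = 6.00 nmol·min⁻¹.

Km = 19.9 nM; Vmax = 6.00 nmol·min⁻¹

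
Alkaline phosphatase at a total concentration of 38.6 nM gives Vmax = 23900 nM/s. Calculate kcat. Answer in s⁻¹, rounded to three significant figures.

kcat = Vmax/[E]total = 23900 nM/s / 38.6 nM = 619 s⁻¹.

619 s⁻¹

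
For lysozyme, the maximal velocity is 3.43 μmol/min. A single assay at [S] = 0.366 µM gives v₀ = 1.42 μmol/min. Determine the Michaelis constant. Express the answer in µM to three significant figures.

From v = Vmax[S]/(Km+[S]), Km = [S](Vmax − v)/v.
Km = 0.366 × (3.43 − 1.42) / 1.42 = 0.7357/1.42 = 0.518 µM.

0.518 µM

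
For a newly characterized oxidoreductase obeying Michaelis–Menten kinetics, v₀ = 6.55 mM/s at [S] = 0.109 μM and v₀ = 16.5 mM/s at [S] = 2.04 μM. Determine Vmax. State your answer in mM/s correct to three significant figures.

In reciprocal form, 1/v = (Km/Vmax)·(1/[S]) + 1/Vmax. The two points give (1/[S], 1/v) = (9.174, 0.1527) and (0.4902, 0.06061).
Slope = (0.1527 − 0.06061)/(9.174 − 0.4902) = 0.01060; intercept = 0.1527 − 0.01060×9.174 = 0.05541.
Vmax = 1/intercept = 18.0 mM/s; Km = slope × Vmax = 0.01060 × 18.0 = 0.191 μM.

18.0 mM/s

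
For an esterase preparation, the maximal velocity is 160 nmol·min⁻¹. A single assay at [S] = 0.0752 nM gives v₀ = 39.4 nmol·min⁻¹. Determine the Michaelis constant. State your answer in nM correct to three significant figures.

v/Vmax = 39.4/160 = 0.2462 = [S]/(Km+[S]).
So Km + [S] = [S]/0.2462 = 0.3054 nM, giving Km = 0.3054 − 0.0752 = 0.230 nM.

0.230 nM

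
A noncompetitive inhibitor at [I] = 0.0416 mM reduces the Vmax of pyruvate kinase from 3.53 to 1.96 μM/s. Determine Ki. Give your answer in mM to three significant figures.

Noncompetitive: Vmax,app = Vmax/α with α = 1 + [I]/Ki.
α = Vmax/Vmax,app = 3.53/1.96 = 1.801.
Since α = 1 + [I]/Ki, [I]/Ki = 1.801 − 1 = 0.8010 and Ki = 0.0416/0.8010 = 0.0519 mM.

0.0519 mM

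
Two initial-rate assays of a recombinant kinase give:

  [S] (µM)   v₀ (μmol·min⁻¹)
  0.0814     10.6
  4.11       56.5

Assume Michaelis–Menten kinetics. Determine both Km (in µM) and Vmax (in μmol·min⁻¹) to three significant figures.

Km = 0.394 µM; Vmax = 61.9 μmol·min⁻¹

In reciprocal form, 1/v = (Km/Vmax)·(1/[S]) + 1/Vmax. The two points give (1/[S], 1/v) = (12.29, 0.09434) and (0.2433, 0.01770).
Slope = (0.09434 − 0.01770)/(12.29 − 0.2433) = 0.006365; intercept = 0.09434 − 0.006365×12.29 = 0.01615.
Vmax = 1/intercept = 61.9 μmol·min⁻¹; Km = slope × Vmax = 0.006365 × 61.9 = 0.394 µM.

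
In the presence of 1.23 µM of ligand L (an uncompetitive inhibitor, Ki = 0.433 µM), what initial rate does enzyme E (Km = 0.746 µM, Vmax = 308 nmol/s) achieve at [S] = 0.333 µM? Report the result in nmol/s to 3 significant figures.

α = 1 + [I]/Ki = 1 + 1.23/0.433 = 3.841.
For an uncompetitive inhibitor, both parameters are divided by α, giving Vmax/α and Km/α: Km,app = 0.194 µM, Vmax,app = 80.2 nmol/s.
v = Vmax,app·[S]/(Km,app + [S]) = 80.2 × 0.333/(0.194 + 0.333) = 50.7 nmol/s.

50.7 nmol/s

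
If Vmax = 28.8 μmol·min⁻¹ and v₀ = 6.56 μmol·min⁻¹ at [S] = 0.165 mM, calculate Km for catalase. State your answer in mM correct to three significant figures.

v/Vmax = 6.56/28.8 = 0.2278 = [S]/(Km+[S]).
So Km + [S] = [S]/0.2278 = 0.7244 mM, giving Km = 0.7244 − 0.165 = 0.559 mM.

0.559 mM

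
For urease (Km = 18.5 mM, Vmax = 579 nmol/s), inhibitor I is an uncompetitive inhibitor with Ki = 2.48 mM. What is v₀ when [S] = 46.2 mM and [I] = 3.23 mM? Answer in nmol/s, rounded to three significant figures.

214 nmol/s

With α = 1 + [I]/Ki = 1 + 3.23/2.48 = 2.302, the uncompetitive rate law is v = (Vmax/α)·[S] / (Km/α + [S]).
v = (579/2.302)×46.2 / (18.5/2.302 + 46.2) = 11620/54.24 = 214 nmol/s.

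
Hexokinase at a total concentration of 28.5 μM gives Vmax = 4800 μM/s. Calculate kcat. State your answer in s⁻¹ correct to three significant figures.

kcat = Vmax/[E]total = 4800 μM/s / 28.5 μM = 168 s⁻¹.

168 s⁻¹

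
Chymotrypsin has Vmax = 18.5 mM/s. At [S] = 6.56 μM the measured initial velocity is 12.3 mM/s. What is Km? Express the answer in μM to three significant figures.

3.31 μM

From v = Vmax[S]/(Km+[S]), Km = [S](Vmax − v)/v.
Km = 6.56 × (18.5 − 12.3) / 12.3 = 40.67/12.3 = 3.31 μM.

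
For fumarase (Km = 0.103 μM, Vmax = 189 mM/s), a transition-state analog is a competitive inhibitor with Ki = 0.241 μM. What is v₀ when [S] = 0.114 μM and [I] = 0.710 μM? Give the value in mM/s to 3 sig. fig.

41.4 mM/s

α = 1 + [I]/Ki = 1 + 0.710/0.241 = 3.946.
For a competitive inhibitor, Vmax is unchanged and the apparent Km becomes α·Km: Km,app = 0.406 μM, Vmax,app = 189 mM/s.
v = Vmax,app·[S]/(Km,app + [S]) = 189 × 0.114/(0.406 + 0.114) = 41.4 mM/s.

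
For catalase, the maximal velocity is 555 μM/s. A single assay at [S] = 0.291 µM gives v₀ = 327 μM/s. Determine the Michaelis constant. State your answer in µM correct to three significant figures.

0.203 µM

v/Vmax = 327/555 = 0.5892 = [S]/(Km+[S]).
So Km + [S] = [S]/0.5892 = 0.4939 µM, giving Km = 0.4939 − 0.291 = 0.203 µM.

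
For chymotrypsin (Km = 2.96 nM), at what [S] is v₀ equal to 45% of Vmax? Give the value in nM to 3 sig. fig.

2.42 nM

v/Vmax = [S]/(Km+[S]) = 0.45, so [S] = Km·0.45/(1 − 0.45) = 2.96 × 0.8182.
[S] = 2.42 nM.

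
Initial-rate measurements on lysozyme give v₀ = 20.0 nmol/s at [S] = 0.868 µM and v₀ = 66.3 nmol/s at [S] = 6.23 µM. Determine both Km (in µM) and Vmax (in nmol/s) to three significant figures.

From v = Vmax[S]/(Km+[S]), each point gives Vmax = v(Km+[S])/[S].
Equating: 20.0(Km+0.868)/0.868 = 66.3(Km+6.23)/6.23.
23.04·Km + 20.0 = 10.64·Km + 66.3, so (23.04 − 10.64)·Km = 66.3 − 20.0.
Km = 46.30/12.40 = 3.73 µM; then Vmax = 20.0(3.73+0.868)/0.868 = 106 nmol/s.

Km = 3.73 µM; Vmax = 106 nmol/s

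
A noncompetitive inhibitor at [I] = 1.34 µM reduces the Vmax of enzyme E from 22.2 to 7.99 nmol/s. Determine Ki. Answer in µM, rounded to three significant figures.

0.753 µM

Noncompetitive: Vmax,app = Vmax/α with α = 1 + [I]/Ki.
α = Vmax/Vmax,app = 22.2/7.99 = 2.778.
Since α = 1 + [I]/Ki, [I]/Ki = 2.778 − 1 = 1.778 and Ki = 1.34/1.778 = 0.753 µM.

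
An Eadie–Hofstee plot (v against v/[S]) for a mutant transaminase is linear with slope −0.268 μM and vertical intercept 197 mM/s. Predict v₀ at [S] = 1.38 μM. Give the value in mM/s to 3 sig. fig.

In the Eadie–Hofstee form v = Vmax − Km·(v/[S]), the slope is −Km and the intercept is Vmax, so Km = 0.268 μM and Vmax = 197 mM/s.
v = 197 × 1.38/(0.268 + 1.38) = 165 mM/s.

165 mM/s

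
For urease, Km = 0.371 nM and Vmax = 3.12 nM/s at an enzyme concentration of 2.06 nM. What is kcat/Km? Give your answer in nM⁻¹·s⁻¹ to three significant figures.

kcat = Vmax/[E]total = 3.12/2.06 = 1.51 s⁻¹.
kcat/Km = 1.51/0.371 = 4.08 nM⁻¹·s⁻¹.

4.08 nM⁻¹·s⁻¹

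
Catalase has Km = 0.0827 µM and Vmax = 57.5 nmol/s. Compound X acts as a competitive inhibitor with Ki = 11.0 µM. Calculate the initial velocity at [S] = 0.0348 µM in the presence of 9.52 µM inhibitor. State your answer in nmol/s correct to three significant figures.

10.6 nmol/s

α = 1 + [I]/Ki = 1 + 9.52/11.0 = 1.865.
For a competitive inhibitor, Vmax is unchanged and the apparent Km becomes α·Km: Km,app = 0.154 µM, Vmax,app = 57.5 nmol/s.
v = Vmax,app·[S]/(Km,app + [S]) = 57.5 × 0.0348/(0.154 + 0.0348) = 10.6 nmol/s.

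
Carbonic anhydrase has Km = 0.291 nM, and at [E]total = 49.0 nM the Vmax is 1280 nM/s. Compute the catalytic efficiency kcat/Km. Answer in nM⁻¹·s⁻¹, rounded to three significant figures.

kcat = Vmax/[E]total = 1280/49.0 = 26.1 s⁻¹.
kcat/Km = 26.1/0.291 = 89.8 nM⁻¹·s⁻¹.

89.8 nM⁻¹·s⁻¹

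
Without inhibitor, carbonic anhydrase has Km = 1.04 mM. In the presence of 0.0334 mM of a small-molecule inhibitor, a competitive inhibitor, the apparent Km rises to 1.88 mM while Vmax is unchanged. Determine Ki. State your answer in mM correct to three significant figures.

Competitive: Km,app = α·Km with α = 1 + [I]/Ki.
α = Km,app/Km = 1.88/1.04 = 1.808.
Ki = [I]/(α − 1) = 0.0334/0.8077 = 0.0414 mM.

0.0414 mM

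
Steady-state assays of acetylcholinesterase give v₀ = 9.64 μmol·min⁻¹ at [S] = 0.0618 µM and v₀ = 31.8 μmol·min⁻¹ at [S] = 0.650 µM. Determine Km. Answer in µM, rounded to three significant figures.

0.207 µM

In reciprocal form, 1/v = (Km/Vmax)·(1/[S]) + 1/Vmax. The two points give (1/[S], 1/v) = (16.18, 0.1037) and (1.538, 0.03145).
Slope = (0.1037 − 0.03145)/(16.18 − 1.538) = 0.004937; intercept = 0.1037 − 0.004937×16.18 = 0.02385.
Vmax = 1/intercept = 41.9 μmol·min⁻¹; Km = slope × Vmax = 0.004937 × 41.9 = 0.207 µM.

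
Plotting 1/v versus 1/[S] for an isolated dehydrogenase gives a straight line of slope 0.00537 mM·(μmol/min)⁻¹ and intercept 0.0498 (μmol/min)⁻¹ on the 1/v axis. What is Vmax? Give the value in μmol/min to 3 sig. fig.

The y-intercept of a Lineweaver–Burk plot equals 1/Vmax, so Vmax = 1/0.0498 = 20.1 μmol/min.

20.1 μmol/min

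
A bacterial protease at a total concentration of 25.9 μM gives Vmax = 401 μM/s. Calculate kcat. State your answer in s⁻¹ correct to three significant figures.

kcat = Vmax/[E]total = 401 μM/s / 25.9 μM = 15.5 s⁻¹.

15.5 s⁻¹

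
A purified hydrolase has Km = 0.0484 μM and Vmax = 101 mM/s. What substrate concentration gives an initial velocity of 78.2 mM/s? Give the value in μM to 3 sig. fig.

0.166 μM

The required fractional saturation is v/Vmax = 78.2/101 = 0.7743.
Then [S]/(Km+[S]) = 0.7743 ⇒ [S] = 0.0484 × 0.7743/(1 − 0.7743) = 0.166 μM.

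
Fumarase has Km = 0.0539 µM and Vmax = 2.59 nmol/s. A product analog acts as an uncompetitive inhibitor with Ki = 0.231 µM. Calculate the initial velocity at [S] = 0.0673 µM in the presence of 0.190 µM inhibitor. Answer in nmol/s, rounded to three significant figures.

With α = 1 + [I]/Ki = 1 + 0.190/0.231 = 1.823, the uncompetitive rate law is v = (Vmax/α)·[S] / (Km/α + [S]).
v = (2.59/1.823)×0.0673 / (0.0539/1.823 + 0.0673) = 0.09564/0.09687 = 0.987 nmol/s.

0.987 nmol/s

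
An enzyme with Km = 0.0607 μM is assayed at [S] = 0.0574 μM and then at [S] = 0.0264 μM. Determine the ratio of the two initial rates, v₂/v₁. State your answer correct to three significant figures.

0.624

Since Vmax cancels, v₂/v₁ = [S]₂(Km+[S]₁) / [S]₁(Km+[S]₂).
= 0.0264×(0.0607+0.0574) / (0.0574×(0.0607+0.0264)) = 0.003118/0.005000 = 0.624.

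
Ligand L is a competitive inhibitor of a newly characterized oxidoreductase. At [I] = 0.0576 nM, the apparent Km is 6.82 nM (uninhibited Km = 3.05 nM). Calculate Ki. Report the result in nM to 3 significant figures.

0.0466 nM

Competitive: Km,app = α·Km with α = 1 + [I]/Ki.
α = Km,app/Km = 6.82/3.05 = 2.236.
Since α = 1 + [I]/Ki, [I]/Ki = 2.236 − 1 = 1.236 and Ki = 0.0576/1.236 = 0.0466 nM.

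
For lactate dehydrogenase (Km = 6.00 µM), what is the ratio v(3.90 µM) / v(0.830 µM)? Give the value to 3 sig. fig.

3.24

The fractional saturations are [S]/(Km+[S]) = 0.830/6.830 = 0.1215 and 3.90/9.900 = 0.3939.
v₂/v₁ is just their ratio: 0.3939/0.1215 = 3.24.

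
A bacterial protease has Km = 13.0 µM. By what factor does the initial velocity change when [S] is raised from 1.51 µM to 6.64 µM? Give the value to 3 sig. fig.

Since Vmax cancels, v₂/v₁ = [S]₂(Km+[S]₁) / [S]₁(Km+[S]₂).
= 6.64×(13.0+1.51) / (1.51×(13.0+6.64)) = 96.35/29.66 = 3.25.

3.25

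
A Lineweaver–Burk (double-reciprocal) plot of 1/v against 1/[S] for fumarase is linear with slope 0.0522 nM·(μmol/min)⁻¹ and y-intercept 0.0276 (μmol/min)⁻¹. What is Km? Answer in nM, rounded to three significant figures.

1.89 nM

y-intercept = 1/Vmax ⇒ Vmax = 36.2 μmol/min; slope = Km/Vmax ⇒ Km = slope × Vmax.
Km = 0.0522 × 36.2 = 1.89 nM.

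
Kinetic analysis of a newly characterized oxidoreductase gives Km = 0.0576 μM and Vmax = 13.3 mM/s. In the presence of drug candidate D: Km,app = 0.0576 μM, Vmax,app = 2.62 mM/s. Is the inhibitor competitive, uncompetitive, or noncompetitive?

noncompetitive

Vmax decreases (13.3 → 2.62 mM/s) while Km is unchanged — pure noncompetitive inhibition.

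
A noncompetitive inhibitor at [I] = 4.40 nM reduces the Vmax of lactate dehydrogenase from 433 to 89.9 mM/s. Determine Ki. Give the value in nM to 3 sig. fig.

Noncompetitive: Vmax,app = Vmax/α with α = 1 + [I]/Ki.
α = Vmax/Vmax,app = 433/89.9 = 4.816.
Since α = 1 + [I]/Ki, [I]/Ki = 4.816 − 1 = 3.816 and Ki = 4.40/3.816 = 1.15 nM.

1.15 nM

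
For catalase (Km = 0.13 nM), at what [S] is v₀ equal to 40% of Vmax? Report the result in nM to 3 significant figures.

v/Vmax = [S]/(Km+[S]) = 0.4, so [S] = Km·0.4/(1 − 0.4) = 0.13 × 0.6667.
[S] = 0.0867 nM.

0.0867 nM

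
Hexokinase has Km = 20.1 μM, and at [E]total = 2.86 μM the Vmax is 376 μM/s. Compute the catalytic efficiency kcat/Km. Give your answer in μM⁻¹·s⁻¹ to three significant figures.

6.54 μM⁻¹·s⁻¹

kcat = Vmax/[E]total = 376/2.86 = 131 s⁻¹.
kcat/Km = 131/20.1 = 6.54 μM⁻¹·s⁻¹.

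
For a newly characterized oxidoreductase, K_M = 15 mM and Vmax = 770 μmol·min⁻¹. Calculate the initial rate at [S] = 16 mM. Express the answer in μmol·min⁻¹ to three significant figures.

v = Vmax·[S]/(Km + [S]) = 770 × 16 / (15 + 16)
  = 12320 / 31.00 = 397 μmol·min⁻¹.

397 μmol·min⁻¹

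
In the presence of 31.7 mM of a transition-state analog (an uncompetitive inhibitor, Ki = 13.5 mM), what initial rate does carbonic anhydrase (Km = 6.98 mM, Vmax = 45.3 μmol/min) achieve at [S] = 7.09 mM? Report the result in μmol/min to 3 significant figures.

α = 1 + [I]/Ki = 1 + 31.7/13.5 = 3.348.
For an uncompetitive inhibitor, both parameters are divided by α, giving Vmax/α and Km/α: Km,app = 2.08 mM, Vmax,app = 13.5 μmol/min.
v = Vmax,app·[S]/(Km,app + [S]) = 13.5 × 7.09/(2.08 + 7.09) = 10.5 μmol/min.

10.5 μmol/min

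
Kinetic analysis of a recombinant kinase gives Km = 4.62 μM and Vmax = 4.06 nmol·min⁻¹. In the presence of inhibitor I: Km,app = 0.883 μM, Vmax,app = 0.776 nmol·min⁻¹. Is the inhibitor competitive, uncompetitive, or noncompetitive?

Both Km and Vmax decrease by the same factor (~5.23-fold) — characteristic of uncompetitive inhibition.

uncompetitive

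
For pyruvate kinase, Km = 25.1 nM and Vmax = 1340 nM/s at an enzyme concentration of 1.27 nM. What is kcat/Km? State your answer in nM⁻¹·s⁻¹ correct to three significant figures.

kcat = Vmax/[E]total = 1340/1.27 = 1060 s⁻¹.
kcat/Km = 1060/25.1 = 42.0 nM⁻¹·s⁻¹.

42.0 nM⁻¹·s⁻¹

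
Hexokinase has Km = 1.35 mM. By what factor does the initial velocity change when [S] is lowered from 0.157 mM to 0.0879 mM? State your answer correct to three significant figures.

0.587

The fractional saturations are [S]/(Km+[S]) = 0.157/1.507 = 0.1042 and 0.0879/1.438 = 0.06113.
v₂/v₁ is just their ratio: 0.06113/0.1042 = 0.587.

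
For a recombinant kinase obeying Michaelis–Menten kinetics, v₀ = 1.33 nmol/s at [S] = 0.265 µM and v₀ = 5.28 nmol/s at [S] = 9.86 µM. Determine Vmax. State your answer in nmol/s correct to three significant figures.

5.75 nmol/s

From v = Vmax[S]/(Km+[S]), each point gives Vmax = v(Km+[S])/[S].
Equating: 1.33(Km+0.265)/0.265 = 5.28(Km+9.86)/9.86.
5.019·Km + 1.33 = 0.5355·Km + 5.28, so (5.019 − 0.5355)·Km = 5.28 − 1.33.
Km = 3.950/4.483 = 0.881 µM; then Vmax = 1.33(0.881+0.265)/0.265 = 5.75 nmol/s.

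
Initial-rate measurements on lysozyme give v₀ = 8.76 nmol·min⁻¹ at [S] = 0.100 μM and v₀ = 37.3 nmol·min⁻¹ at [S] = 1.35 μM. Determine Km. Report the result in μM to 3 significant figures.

0.476 μM

From v = Vmax[S]/(Km+[S]), each point gives Vmax = v(Km+[S])/[S].
Equating: 8.76(Km+0.100)/0.100 = 37.3(Km+1.35)/1.35.
87.60·Km + 8.76 = 27.63·Km + 37.3, so (87.60 − 27.63)·Km = 37.3 − 8.76.
Km = 28.54/59.97 = 0.476 μM; then Vmax = 8.76(0.476+0.100)/0.100 = 50.4 nmol·min⁻¹.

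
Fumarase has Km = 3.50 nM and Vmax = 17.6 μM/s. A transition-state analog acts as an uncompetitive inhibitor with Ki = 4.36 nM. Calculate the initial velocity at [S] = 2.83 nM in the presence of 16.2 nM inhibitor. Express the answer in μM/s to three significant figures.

α = 1 + [I]/Ki = 1 + 16.2/4.36 = 4.716.
For an uncompetitive inhibitor, both parameters are divided by α, giving Vmax/α and Km/α: Km,app = 0.742 nM, Vmax,app = 3.73 μM/s.
v = Vmax,app·[S]/(Km,app + [S]) = 3.73 × 2.83/(0.742 + 2.83) = 2.96 μM/s.

2.96 μM/s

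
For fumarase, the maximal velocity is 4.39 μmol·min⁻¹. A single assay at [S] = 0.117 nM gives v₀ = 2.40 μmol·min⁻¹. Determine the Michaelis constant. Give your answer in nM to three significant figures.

From v = Vmax[S]/(Km+[S]), Km = [S](Vmax − v)/v.
Km = 0.117 × (4.39 − 2.40) / 2.40 = 0.2328/2.40 = 0.0970 nM.

0.0970 nM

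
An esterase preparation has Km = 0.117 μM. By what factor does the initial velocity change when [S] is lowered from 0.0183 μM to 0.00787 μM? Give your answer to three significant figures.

0.466

Since Vmax cancels, v₂/v₁ = [S]₂(Km+[S]₁) / [S]₁(Km+[S]₂).
= 0.00787×(0.117+0.0183) / (0.0183×(0.117+0.00787)) = 0.001065/0.002285 = 0.466.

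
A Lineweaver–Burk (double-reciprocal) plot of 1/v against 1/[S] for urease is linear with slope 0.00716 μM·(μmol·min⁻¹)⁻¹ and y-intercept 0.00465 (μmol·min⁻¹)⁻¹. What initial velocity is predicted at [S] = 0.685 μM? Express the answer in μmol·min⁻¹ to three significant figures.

66.2 μmol·min⁻¹

The y-intercept is 1/Vmax, so Vmax = 1/0.00465 = 215 μmol·min⁻¹.
The slope is Km/Vmax, so Km = 0.00716 × 215 = 1.54 μM.
Then v = 215 × 0.685/(1.54 + 0.685) = 66.2 μmol·min⁻¹.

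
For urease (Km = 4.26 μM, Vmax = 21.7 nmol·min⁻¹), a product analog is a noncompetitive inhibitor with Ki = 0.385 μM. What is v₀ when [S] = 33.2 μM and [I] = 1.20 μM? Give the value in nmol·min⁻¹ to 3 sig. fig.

α = 1 + [I]/Ki = 1 + 1.20/0.385 = 4.117.
For a noncompetitive inhibitor, Vmax is reduced to Vmax/α while Km is unchanged: Km,app = 4.26 μM, Vmax,app = 5.27 nmol·min⁻¹.
v = Vmax,app·[S]/(Km,app + [S]) = 5.27 × 33.2/(4.26 + 33.2) = 4.67 nmol·min⁻¹.

4.67 nmol·min⁻¹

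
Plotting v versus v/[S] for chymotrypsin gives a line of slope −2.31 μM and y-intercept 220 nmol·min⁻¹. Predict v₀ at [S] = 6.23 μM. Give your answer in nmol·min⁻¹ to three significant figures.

160 nmol·min⁻¹

In the Eadie–Hofstee form v = Vmax − Km·(v/[S]), the slope is −Km and the intercept is Vmax, so Km = 2.31 μM and Vmax = 220 nmol·min⁻¹.
v = 220 × 6.23/(2.31 + 6.23) = 160 nmol·min⁻¹.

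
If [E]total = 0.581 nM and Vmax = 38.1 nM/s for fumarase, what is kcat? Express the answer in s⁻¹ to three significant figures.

65.6 s⁻¹

kcat = Vmax/[E]total = 38.1 nM/s / 0.581 nM = 65.6 s⁻¹.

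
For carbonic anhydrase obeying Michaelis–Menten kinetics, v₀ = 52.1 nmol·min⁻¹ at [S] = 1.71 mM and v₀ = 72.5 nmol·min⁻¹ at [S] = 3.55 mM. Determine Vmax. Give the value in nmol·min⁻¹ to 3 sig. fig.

From v = Vmax[S]/(Km+[S]), each point gives Vmax = v(Km+[S])/[S].
Equating: 52.1(Km+1.71)/1.71 = 72.5(Km+3.55)/3.55.
30.47·Km + 52.1 = 20.42·Km + 72.5, so (30.47 − 20.42)·Km = 72.5 − 52.1.
Km = 20.40/10.05 = 2.03 mM; then Vmax = 52.1(2.03+1.71)/1.71 = 114 nmol·min⁻¹.

114 nmol·min⁻¹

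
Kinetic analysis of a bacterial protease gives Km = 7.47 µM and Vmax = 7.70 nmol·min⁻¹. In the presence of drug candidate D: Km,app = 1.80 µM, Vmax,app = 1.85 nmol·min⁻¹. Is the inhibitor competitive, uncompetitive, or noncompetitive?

Both Km and Vmax decrease by the same factor (~4.16-fold) — characteristic of uncompetitive inhibition.

uncompetitive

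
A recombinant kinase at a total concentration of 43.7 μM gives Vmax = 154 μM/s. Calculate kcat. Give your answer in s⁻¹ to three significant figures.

kcat = Vmax/[E]total = 154 μM/s / 43.7 μM = 3.52 s⁻¹.

3.52 s⁻¹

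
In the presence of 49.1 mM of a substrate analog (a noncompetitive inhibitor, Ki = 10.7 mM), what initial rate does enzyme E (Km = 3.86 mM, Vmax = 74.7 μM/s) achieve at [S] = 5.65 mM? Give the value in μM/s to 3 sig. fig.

7.94 μM/s

With α = 1 + [I]/Ki = 1 + 49.1/10.7 = 5.589, the noncompetitive rate law is v = (Vmax/α)·[S] / (Km + [S]).
v = (74.7/5.589)×5.65 / (3.86 + 5.65) = 75.52/9.510 = 7.94 μM/s.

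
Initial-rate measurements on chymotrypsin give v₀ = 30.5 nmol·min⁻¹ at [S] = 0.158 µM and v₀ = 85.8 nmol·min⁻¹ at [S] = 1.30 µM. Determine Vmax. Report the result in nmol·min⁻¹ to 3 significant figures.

From v = Vmax[S]/(Km+[S]), each point gives Vmax = v(Km+[S])/[S].
Equating: 30.5(Km+0.158)/0.158 = 85.8(Km+1.30)/1.30.
193.0·Km + 30.5 = 66.00·Km + 85.8, so (193.0 − 66.00)·Km = 85.8 − 30.5.
Km = 55.30/127.0 = 0.435 µM; then Vmax = 30.5(0.435+0.158)/0.158 = 115 nmol·min⁻¹.

115 nmol·min⁻¹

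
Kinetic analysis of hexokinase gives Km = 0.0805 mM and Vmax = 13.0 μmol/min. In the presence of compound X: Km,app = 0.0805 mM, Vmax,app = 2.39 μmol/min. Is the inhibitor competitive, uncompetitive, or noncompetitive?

noncompetitive

Vmax decreases (13.0 → 2.39 μmol/min) while Km is unchanged — pure noncompetitive inhibition.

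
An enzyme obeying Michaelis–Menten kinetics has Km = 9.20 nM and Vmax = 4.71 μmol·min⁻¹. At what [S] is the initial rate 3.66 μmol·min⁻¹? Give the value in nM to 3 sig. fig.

The required fractional saturation is v/Vmax = 3.66/4.71 = 0.7771.
Then [S]/(Km+[S]) = 0.7771 ⇒ [S] = 9.20 × 0.7771/(1 − 0.7771) = 32.1 nM.

32.1 nM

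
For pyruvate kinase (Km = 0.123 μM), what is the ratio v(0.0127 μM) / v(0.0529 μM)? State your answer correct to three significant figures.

Since Vmax cancels, v₂/v₁ = [S]₂(Km+[S]₁) / [S]₁(Km+[S]₂).
= 0.0127×(0.123+0.0529) / (0.0529×(0.123+0.0127)) = 0.002234/0.007179 = 0.311.

0.311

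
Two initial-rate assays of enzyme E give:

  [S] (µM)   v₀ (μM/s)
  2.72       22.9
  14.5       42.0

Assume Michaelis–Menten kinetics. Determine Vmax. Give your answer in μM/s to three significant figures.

52.0 μM/s

From v = Vmax[S]/(Km+[S]), each point gives Vmax = v(Km+[S])/[S].
Equating: 22.9(Km+2.72)/2.72 = 42.0(Km+14.5)/14.5.
8.419·Km + 22.9 = 2.897·Km + 42.0, so (8.419 − 2.897)·Km = 42.0 − 22.9.
Km = 19.10/5.523 = 3.46 µM; then Vmax = 22.9(3.46+2.72)/2.72 = 52.0 μM/s.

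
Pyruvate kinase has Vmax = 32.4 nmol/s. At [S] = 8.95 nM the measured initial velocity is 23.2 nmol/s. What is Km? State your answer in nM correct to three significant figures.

3.55 nM

v/Vmax = 23.2/32.4 = 0.7160 = [S]/(Km+[S]).
So Km + [S] = [S]/0.7160 = 12.50 nM, giving Km = 12.50 − 8.95 = 3.55 nM.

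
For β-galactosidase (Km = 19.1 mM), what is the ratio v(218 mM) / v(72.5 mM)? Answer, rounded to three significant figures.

The fractional saturations are [S]/(Km+[S]) = 72.5/91.60 = 0.7915 and 218/237.1 = 0.9194.
v₂/v₁ is just their ratio: 0.9194/0.7915 = 1.16.

1.16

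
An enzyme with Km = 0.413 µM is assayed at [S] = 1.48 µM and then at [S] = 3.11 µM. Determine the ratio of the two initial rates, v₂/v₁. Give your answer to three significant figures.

1.13

Since Vmax cancels, v₂/v₁ = [S]₂(Km+[S]₁) / [S]₁(Km+[S]₂).
= 3.11×(0.413+1.48) / (1.48×(0.413+3.11)) = 5.887/5.214 = 1.13.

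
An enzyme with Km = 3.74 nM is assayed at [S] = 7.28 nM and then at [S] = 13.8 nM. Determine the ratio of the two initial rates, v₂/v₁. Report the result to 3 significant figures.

The fractional saturations are [S]/(Km+[S]) = 7.28/11.02 = 0.6606 and 13.8/17.54 = 0.7868.
v₂/v₁ is just their ratio: 0.7868/0.6606 = 1.19.

1.19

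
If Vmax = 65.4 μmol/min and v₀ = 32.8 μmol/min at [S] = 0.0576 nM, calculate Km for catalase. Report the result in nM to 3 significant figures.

0.0572 nM

v/Vmax = 32.8/65.4 = 0.5015 = [S]/(Km+[S]).
So Km + [S] = [S]/0.5015 = 0.1148 nM, giving Km = 0.1148 − 0.0576 = 0.0572 nM.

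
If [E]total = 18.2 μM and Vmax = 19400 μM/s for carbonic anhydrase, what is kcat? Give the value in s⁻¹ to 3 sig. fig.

1070 s⁻¹

kcat = Vmax/[E]total = 19400 μM/s / 18.2 μM = 1070 s⁻¹.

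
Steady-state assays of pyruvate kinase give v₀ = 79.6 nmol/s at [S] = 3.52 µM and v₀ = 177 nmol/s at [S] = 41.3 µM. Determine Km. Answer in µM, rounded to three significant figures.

5.31 µM

In reciprocal form, 1/v = (Km/Vmax)·(1/[S]) + 1/Vmax. The two points give (1/[S], 1/v) = (0.2841, 0.01256) and (0.02421, 0.005650).
Slope = (0.01256 − 0.005650)/(0.2841 − 0.02421) = 0.02660; intercept = 0.01256 − 0.02660×0.2841 = 0.005006.
Vmax = 1/intercept = 200 nmol/s; Km = slope × Vmax = 0.02660 × 200 = 5.31 µM.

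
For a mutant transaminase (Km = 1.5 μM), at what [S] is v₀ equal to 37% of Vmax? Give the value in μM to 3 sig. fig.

0.881 μM

v/Vmax = [S]/(Km+[S]) = 0.37, so [S] = Km·0.37/(1 − 0.37) = 1.5 × 0.5873.
[S] = 0.881 μM.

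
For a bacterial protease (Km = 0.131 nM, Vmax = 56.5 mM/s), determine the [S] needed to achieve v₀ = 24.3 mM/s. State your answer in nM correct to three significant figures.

The required fractional saturation is v/Vmax = 24.3/56.5 = 0.4301.
Then [S]/(Km+[S]) = 0.4301 ⇒ [S] = 0.131 × 0.4301/(1 − 0.4301) = 0.0989 nM.

0.0989 nM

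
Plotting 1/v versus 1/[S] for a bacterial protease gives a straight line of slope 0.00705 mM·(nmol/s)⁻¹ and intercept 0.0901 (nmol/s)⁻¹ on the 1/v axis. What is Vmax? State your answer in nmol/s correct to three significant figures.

The y-intercept of a Lineweaver–Burk plot equals 1/Vmax, so Vmax = 1/0.0901 = 11.1 nmol/s.

11.1 nmol/s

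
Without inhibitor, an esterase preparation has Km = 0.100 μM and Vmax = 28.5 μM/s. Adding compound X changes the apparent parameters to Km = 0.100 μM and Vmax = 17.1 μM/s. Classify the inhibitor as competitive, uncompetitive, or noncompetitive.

noncompetitive

Vmax decreases (28.5 → 17.1 μM/s) while Km is unchanged — pure noncompetitive inhibition.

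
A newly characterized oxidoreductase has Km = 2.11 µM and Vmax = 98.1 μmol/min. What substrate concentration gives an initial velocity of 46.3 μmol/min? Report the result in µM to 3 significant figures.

The required fractional saturation is v/Vmax = 46.3/98.1 = 0.4720.
Then [S]/(Km+[S]) = 0.4720 ⇒ [S] = 2.11 × 0.4720/(1 − 0.4720) = 1.89 µM.

1.89 µM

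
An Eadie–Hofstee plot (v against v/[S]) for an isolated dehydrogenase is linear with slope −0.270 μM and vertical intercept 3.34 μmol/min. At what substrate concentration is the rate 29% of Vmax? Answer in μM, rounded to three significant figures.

The Eadie–Hofstee slope gives Km = 0.270 μM (slope = −Km).
v/Vmax = [S]/(Km+[S]) = 0.29 ⇒ [S] = Km·0.29/(1−0.29) = 0.270 × 0.4085 = 0.110 μM.

0.110 μM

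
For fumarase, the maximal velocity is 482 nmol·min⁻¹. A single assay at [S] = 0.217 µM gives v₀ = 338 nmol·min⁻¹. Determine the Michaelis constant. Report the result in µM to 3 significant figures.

0.0924 µM

v/Vmax = 338/482 = 0.7012 = [S]/(Km+[S]).
So Km + [S] = [S]/0.7012 = 0.3094 µM, giving Km = 0.3094 − 0.217 = 0.0924 µM.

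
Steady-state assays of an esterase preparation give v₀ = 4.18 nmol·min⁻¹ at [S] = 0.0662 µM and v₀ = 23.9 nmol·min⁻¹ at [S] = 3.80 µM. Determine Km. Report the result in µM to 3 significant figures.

From v = Vmax[S]/(Km+[S]), each point gives Vmax = v(Km+[S])/[S].
Equating: 4.18(Km+0.0662)/0.0662 = 23.9(Km+3.80)/3.80.
63.14·Km + 4.18 = 6.289·Km + 23.9, so (63.14 − 6.289)·Km = 23.9 − 4.18.
Km = 19.72/56.85 = 0.347 µM; then Vmax = 4.18(0.347+0.0662)/0.0662 = 26.1 nmol·min⁻¹.

0.347 µM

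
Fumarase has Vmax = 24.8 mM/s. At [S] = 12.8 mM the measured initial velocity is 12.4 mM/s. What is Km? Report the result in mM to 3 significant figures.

12.8 mM

From v = Vmax[S]/(Km+[S]), Km = [S](Vmax − v)/v.
Km = 12.8 × (24.8 − 12.4) / 12.4 = 158.7/12.4 = 12.8 mM.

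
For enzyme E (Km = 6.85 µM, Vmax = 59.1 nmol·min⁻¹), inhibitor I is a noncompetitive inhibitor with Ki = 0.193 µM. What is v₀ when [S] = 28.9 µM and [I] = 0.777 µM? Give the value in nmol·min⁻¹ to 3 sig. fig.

α = 1 + [I]/Ki = 1 + 0.777/0.193 = 5.026.
For a noncompetitive inhibitor, Vmax is reduced to Vmax/α while Km is unchanged: Km,app = 6.85 µM, Vmax,app = 11.8 nmol·min⁻¹.
v = Vmax,app·[S]/(Km,app + [S]) = 11.8 × 28.9/(6.85 + 28.9) = 9.51 nmol·min⁻¹.

9.51 nmol·min⁻¹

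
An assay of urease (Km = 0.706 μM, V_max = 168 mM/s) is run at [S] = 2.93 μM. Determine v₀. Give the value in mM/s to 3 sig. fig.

v = Vmax·[S]/(Km + [S]) = 168 × 2.93 / (0.706 + 2.93)
  = 492.2 / 3.636 = 135 mM/s.

135 mM/s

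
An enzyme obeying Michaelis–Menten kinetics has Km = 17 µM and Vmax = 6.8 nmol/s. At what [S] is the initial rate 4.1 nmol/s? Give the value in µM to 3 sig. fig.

25.8 µM

Rearranging v = Vmax[S]/(Km+[S]) gives [S] = Km·v/(Vmax − v).
[S] = 17 × 4.1 / (6.8 − 4.1) = 69.70/2.700 = 25.8 µM.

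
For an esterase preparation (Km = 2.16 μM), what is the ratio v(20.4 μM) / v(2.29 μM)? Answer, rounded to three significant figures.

1.76

The fractional saturations are [S]/(Km+[S]) = 2.29/4.450 = 0.5146 and 20.4/22.56 = 0.9043.
v₂/v₁ is just their ratio: 0.9043/0.5146 = 1.76.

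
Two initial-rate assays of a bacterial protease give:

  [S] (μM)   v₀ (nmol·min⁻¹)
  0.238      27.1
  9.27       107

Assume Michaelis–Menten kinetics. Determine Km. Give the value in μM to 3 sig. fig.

0.781 μM

In reciprocal form, 1/v = (Km/Vmax)·(1/[S]) + 1/Vmax. The two points give (1/[S], 1/v) = (4.202, 0.03690) and (0.1079, 0.009346).
Slope = (0.03690 − 0.009346)/(4.202 − 0.1079) = 0.006731; intercept = 0.03690 − 0.006731×4.202 = 0.008620.
Vmax = 1/intercept = 116 nmol·min⁻¹; Km = slope × Vmax = 0.006731 × 116 = 0.781 μM.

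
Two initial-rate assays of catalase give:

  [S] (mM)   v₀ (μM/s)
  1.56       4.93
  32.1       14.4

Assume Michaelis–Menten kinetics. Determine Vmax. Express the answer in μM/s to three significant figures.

16.0 μM/s

From v = Vmax[S]/(Km+[S]), each point gives Vmax = v(Km+[S])/[S].
Equating: 4.93(Km+1.56)/1.56 = 14.4(Km+32.1)/32.1.
3.160·Km + 4.93 = 0.4486·Km + 14.4, so (3.160 − 0.4486)·Km = 14.4 − 4.93.
Km = 9.470/2.712 = 3.49 mM; then Vmax = 4.93(3.49+1.56)/1.56 = 16.0 μM/s.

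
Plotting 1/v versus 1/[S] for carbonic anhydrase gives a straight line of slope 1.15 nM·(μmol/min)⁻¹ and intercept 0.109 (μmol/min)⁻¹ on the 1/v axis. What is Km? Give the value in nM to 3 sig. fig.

y-intercept = 1/Vmax ⇒ Vmax = 9.17 μmol/min; slope = Km/Vmax ⇒ Km = slope × Vmax.
Km = 1.15 × 9.17 = 10.6 nM.

10.6 nM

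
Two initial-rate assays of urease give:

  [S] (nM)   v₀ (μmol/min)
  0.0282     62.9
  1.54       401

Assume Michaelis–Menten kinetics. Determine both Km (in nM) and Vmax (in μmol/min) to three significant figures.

From v = Vmax[S]/(Km+[S]), each point gives Vmax = v(Km+[S])/[S].
Equating: 62.9(Km+0.0282)/0.0282 = 401(Km+1.54)/1.54.
2230·Km + 62.9 = 260.4·Km + 401, so (2230 − 260.4)·Km = 401 − 62.9.
Km = 338.1/1970 = 0.172 nM; then Vmax = 62.9(0.172+0.0282)/0.0282 = 446 μmol/min.

Km = 0.172 nM; Vmax = 446 μmol/min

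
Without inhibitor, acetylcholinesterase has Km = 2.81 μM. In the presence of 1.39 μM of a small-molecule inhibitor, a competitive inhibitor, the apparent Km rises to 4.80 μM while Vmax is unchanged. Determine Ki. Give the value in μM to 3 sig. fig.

1.96 μM

Competitive: Km,app = α·Km with α = 1 + [I]/Ki.
α = Km,app/Km = 4.80/2.81 = 1.708.
Since α = 1 + [I]/Ki, [I]/Ki = 1.708 − 1 = 0.7082 and Ki = 1.39/0.7082 = 1.96 μM.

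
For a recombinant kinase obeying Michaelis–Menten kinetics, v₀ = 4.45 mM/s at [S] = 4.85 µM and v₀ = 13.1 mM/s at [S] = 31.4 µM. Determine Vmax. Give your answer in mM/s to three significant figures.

20.3 mM/s

In reciprocal form, 1/v = (Km/Vmax)·(1/[S]) + 1/Vmax. The two points give (1/[S], 1/v) = (0.2062, 0.2247) and (0.03185, 0.07634).
Slope = (0.2247 − 0.07634)/(0.2062 − 0.03185) = 0.8511; intercept = 0.2247 − 0.8511×0.2062 = 0.04923.
Vmax = 1/intercept = 20.3 mM/s; Km = slope × Vmax = 0.8511 × 20.3 = 17.3 µM.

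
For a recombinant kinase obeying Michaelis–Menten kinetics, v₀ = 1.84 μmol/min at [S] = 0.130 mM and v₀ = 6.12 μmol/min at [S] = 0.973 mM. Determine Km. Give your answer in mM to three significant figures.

In reciprocal form, 1/v = (Km/Vmax)·(1/[S]) + 1/Vmax. The two points give (1/[S], 1/v) = (7.692, 0.5435) and (1.028, 0.1634).
Slope = (0.5435 − 0.1634)/(7.692 − 1.028) = 0.05703; intercept = 0.5435 − 0.05703×7.692 = 0.1048.
Vmax = 1/intercept = 9.54 μmol/min; Km = slope × Vmax = 0.05703 × 9.54 = 0.544 mM.

0.544 mM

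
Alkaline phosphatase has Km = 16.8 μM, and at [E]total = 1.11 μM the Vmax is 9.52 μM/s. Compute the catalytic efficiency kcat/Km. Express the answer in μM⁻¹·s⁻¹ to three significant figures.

0.511 μM⁻¹·s⁻¹

kcat = Vmax/[E]total = 9.52/1.11 = 8.58 s⁻¹.
kcat/Km = 8.58/16.8 = 0.511 μM⁻¹·s⁻¹.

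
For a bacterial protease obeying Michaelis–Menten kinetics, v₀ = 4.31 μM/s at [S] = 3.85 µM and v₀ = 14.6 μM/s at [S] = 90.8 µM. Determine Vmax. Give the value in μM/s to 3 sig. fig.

16.3 μM/s

In reciprocal form, 1/v = (Km/Vmax)·(1/[S]) + 1/Vmax. The two points give (1/[S], 1/v) = (0.2597, 0.2320) and (0.01101, 0.06849).
Slope = (0.2320 − 0.06849)/(0.2597 − 0.01101) = 0.6574; intercept = 0.2320 − 0.6574×0.2597 = 0.06125.
Vmax = 1/intercept = 16.3 μM/s; Km = slope × Vmax = 0.6574 × 16.3 = 10.7 µM.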